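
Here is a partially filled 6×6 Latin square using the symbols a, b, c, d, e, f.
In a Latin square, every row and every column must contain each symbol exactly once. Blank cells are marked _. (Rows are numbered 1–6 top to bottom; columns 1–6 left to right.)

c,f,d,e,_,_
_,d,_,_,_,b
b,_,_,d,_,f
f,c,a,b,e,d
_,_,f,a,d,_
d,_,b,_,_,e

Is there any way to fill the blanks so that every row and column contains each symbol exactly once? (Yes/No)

No row or column among the givens repeats a symbol, and propagating forced cells runs into no contradiction.
One valid completion exists (for instance, c f d e b a / a d e f c b / b e c d a f / f c a b e d / e b f a d c / d a b c f e).

Yes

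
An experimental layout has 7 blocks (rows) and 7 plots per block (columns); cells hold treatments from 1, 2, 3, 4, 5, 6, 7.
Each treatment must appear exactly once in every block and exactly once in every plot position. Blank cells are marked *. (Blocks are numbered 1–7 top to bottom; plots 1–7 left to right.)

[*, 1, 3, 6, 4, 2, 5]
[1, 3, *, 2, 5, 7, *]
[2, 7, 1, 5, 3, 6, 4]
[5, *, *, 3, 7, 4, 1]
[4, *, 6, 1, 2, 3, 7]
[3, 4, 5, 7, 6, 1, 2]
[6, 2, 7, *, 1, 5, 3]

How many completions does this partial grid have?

1

Block 1, plot 1: eliminating its block and plot leaves {7}.
Block 2, plot 3: eliminating its block and plot leaves {4}.
Block 2, plot 7: eliminating its block and plot leaves {6}.
Block 4, plot 2: eliminating its block and plot leaves {6}.
Block 4, plot 3: eliminating its block and plot leaves {2}.
Block 5, plot 2: eliminating its block and plot leaves {5}.
Block 7, plot 4: eliminating its block and plot leaves {4}.
Only one assignment across all blanks avoids any block or plot repeat, giving 1 completion.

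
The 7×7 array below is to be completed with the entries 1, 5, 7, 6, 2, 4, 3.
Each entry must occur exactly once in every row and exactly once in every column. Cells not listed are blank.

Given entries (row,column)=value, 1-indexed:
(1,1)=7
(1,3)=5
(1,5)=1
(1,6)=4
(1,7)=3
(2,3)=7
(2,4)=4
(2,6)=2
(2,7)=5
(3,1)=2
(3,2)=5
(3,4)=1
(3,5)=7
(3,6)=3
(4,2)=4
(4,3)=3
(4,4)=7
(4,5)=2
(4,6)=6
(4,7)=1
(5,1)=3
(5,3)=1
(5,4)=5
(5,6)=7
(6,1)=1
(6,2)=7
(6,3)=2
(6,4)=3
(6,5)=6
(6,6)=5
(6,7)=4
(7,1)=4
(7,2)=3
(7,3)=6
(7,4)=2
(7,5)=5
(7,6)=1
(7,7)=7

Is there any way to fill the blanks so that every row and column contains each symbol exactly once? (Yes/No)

Yes

No row or column among the givens repeats a symbol, and propagating forced cells runs into no contradiction.
One valid completion exists (for instance, 7 2 5 6 1 4 3 / 6 1 7 4 3 2 5 / 2 5 4 1 7 3 6 / 5 4 3 7 2 6 1 / 3 6 1 5 4 7 2 / 1 7 2 3 6 5 4 / 4 3 6 2 5 1 7).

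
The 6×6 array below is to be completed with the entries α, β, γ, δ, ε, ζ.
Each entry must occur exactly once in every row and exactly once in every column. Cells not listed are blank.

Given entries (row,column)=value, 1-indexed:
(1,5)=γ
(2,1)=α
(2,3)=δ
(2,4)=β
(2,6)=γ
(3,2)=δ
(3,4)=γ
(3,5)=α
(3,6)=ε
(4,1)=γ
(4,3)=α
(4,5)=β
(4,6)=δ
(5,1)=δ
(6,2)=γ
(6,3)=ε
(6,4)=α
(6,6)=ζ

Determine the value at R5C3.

Row 6, column 1: row 6 has {α, γ, ε, ζ} and column 1 has {α, γ, δ}, leaving only β.
Row 3, column 1: row 3 has {α, γ, δ, ε} and column 1 has {α, β, γ, δ}, leaving only ζ.
Row 1, column 1: row 1 has {γ} and column 1 has {α, β, γ, δ, ζ}, leaving only ε.
Row 3, column 3: row 3 has {α, γ, δ, ε, ζ} and column 3 has {α, δ, ε}, leaving only β.
Row 1, column 3: row 1 has {γ, ε} and column 3 has {α, β, δ, ε}, leaving only ζ.
Row 5 already has {δ} and column 3 already has {α, β, δ, ε, ζ}, so row 5, column 3 must be γ.

γ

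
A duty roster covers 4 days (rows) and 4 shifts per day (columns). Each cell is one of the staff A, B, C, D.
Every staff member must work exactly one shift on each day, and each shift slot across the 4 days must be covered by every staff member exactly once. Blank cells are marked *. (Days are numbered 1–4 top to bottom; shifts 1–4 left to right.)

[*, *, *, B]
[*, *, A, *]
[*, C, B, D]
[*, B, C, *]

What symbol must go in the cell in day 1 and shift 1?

Day 1, shift 3: day 1 has {B} and shift 3 has {A, B, C}, leaving only D.
Day 1, shift 2: day 1 has {B, D} and shift 2 has {B, C}, leaving only A.
Day 1 already has {A, B, D} and shift 1 already has {}, so day 1, shift 1 must be C.

C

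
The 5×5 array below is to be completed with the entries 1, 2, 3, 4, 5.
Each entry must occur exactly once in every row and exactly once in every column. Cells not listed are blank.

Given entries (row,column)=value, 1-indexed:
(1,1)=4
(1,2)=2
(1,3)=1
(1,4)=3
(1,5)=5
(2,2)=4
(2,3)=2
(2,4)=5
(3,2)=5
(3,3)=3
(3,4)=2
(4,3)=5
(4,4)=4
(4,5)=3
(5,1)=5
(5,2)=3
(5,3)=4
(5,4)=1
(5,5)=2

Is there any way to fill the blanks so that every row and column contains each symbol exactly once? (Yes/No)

No row or column among the givens repeats a symbol, and propagating forced cells runs into no contradiction.
One valid completion exists (for instance, 4 2 1 3 5 / 3 4 2 5 1 / 1 5 3 2 4 / 2 1 5 4 3 / 5 3 4 1 2).

Yes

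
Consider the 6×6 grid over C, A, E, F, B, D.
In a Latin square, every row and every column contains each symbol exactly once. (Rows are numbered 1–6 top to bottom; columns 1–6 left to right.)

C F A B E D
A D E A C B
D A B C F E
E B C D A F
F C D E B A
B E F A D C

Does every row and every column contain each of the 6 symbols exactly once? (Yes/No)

Row 2 contains A twice (at columns 1 and 4), so it is not a permutation.

No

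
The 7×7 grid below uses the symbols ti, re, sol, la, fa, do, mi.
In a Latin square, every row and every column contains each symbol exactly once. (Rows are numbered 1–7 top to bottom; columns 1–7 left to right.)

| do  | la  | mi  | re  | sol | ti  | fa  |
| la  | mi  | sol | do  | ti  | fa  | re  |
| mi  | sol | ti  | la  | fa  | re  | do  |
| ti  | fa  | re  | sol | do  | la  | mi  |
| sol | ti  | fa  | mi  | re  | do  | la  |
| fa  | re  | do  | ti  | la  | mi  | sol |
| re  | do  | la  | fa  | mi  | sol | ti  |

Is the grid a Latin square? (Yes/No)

Yes

Each row is a permutation of the 7 symbols, and so is each column.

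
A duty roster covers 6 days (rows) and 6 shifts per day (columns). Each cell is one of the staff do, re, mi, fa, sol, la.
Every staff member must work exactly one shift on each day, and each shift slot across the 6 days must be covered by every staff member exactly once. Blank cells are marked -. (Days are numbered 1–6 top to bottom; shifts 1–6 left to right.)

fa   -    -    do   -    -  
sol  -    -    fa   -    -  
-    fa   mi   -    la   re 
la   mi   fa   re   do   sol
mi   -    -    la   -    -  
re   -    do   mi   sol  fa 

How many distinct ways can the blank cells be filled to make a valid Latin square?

Day 1, shift 2: eliminating its day and shift leaves {re, sol, la}.
Day 1, shift 3: eliminating its day and shift leaves {re, sol, la}.
Day 1, shift 5: eliminating its day and shift leaves {re, mi}.
Day 1, shift 6: eliminating its day and shift leaves {mi, la}.
Day 2, shift 2: eliminating its day and shift leaves {do, re, la}.
Day 2, shift 3: eliminating its day and shift leaves {re, la}.
Day 2, shift 5: eliminating its day and shift leaves {re, mi}.
Day 2, shift 6: eliminating its day and shift leaves {do, mi, la}.
Day 3, shift 1: eliminating its day and shift leaves {do}.
Day 3, shift 4: eliminating its day and shift leaves {sol}.
Day 5, shift 2: eliminating its day and shift leaves {do, re, sol}.
Day 5, shift 3: eliminating its day and shift leaves {re, sol}.
Day 5, shift 5: eliminating its day and shift leaves {re, fa}.
Day 5, shift 6: eliminating its day and shift leaves {do}.
Day 6, shift 2: eliminating its day and shift leaves {la}.
Enumerating the assignments across these blanks that avoid any day or shift repeat gives 3 completions.

3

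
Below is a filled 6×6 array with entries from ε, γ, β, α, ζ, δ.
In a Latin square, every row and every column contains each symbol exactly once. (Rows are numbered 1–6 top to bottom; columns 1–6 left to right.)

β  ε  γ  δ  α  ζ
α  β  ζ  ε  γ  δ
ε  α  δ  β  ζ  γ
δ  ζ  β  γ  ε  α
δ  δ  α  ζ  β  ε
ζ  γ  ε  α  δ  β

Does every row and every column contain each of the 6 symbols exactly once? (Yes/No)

No

Column 1 contains δ twice (at rows 4 and 5), so it is not a permutation.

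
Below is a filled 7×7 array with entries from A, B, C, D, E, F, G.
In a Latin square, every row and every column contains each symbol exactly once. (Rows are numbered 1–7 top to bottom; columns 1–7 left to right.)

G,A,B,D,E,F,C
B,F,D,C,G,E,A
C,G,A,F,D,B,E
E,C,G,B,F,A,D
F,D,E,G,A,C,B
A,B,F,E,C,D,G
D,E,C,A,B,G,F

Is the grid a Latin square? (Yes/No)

Yes

Each row is a permutation of the 7 symbols, and so is each column.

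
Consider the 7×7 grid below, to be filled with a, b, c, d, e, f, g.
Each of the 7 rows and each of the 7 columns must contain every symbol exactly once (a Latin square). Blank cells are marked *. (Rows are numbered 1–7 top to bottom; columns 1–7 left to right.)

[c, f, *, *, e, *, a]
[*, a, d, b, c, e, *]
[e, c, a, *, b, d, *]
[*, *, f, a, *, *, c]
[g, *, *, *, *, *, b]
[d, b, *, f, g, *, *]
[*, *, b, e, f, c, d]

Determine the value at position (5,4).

Row 1, column 3: row 1 has {a, c, e, f} and column 3 has {a, b, d, f}, leaving only g.
Row 1, column 4: row 1 has {a, c, e, f, g} and column 4 has {a, b, e, f}, leaving only d.
Row 5 already has {b, g} and column 4 already has {a, b, d, e, f}, so row 5, column 4 must be c.

c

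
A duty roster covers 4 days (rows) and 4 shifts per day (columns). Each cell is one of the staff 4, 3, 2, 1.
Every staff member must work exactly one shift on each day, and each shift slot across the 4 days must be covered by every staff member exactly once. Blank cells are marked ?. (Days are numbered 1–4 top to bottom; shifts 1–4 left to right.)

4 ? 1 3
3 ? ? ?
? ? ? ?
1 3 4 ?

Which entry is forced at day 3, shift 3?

3

Day 1, shift 2: day 1 has {4, 3, 1} and shift 2 has {3}, leaving only 2.
Day 2, shift 3: day 2 has {3} and shift 3 has {4, 1}, leaving only 2.
Day 3 already has {} and shift 3 already has {4, 2, 1}, so day 3, shift 3 must be 3.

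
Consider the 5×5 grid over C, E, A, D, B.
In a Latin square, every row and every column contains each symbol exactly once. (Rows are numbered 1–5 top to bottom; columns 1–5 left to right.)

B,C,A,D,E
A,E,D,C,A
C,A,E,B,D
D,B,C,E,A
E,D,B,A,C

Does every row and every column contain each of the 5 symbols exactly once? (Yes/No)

Row 2 contains A twice (at columns 1 and 5), so it is not a permutation.

No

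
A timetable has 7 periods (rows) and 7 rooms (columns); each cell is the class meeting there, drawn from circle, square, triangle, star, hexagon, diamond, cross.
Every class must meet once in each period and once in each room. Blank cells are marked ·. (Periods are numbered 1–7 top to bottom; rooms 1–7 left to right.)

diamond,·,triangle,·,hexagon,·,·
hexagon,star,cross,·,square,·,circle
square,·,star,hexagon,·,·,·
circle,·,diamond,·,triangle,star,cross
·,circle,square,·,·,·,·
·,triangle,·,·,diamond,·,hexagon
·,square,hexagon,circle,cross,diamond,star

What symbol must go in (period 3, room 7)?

triangle

Period 1, room 2: period 1 has {triangle, hexagon, diamond} and room 2 has {circle, square, triangle, star}, leaving only cross.
Period 1, room 7: period 1 has {triangle, hexagon, diamond, cross} and room 7 has {circle, star, hexagon, cross}, leaving only square.
Period 1, room 4: period 1 has {square, triangle, hexagon, diamond, cross} and room 4 has {circle, hexagon}, leaving only star.
Period 1, room 6: period 1 has {square, triangle, star, hexagon, diamond, cross} and room 6 has {star, diamond}, leaving only circle.
Period 2, room 6: period 2 has {circle, square, star, hexagon, cross} and room 6 has {circle, star, diamond}, leaving only triangle.
Period 2, room 4: period 2 has {circle, square, triangle, star, hexagon, cross} and room 4 has {circle, star, hexagon}, leaving only diamond.
Period 3, room 2: period 3 has {square, star, hexagon} and room 2 has {circle, square, triangle, star, cross}, leaving only diamond.
Period 3 already has {square, star, hexagon, diamond} and room 7 already has {circle, square, star, hexagon, cross}, so period 3, room 7 must be triangle.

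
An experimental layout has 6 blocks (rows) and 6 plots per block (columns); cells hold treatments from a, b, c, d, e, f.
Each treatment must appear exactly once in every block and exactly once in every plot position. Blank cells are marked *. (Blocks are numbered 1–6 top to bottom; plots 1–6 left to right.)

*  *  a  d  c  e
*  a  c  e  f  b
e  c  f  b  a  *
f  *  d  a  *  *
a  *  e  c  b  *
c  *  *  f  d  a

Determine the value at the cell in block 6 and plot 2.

Block 1, plot 1: block 1 has {a, c, d, e} and plot 1 has {a, c, e, f}, leaving only b.
Block 1, plot 2: block 1 has {a, b, c, d, e} and plot 2 has {a, c}, leaving only f.
Block 2, plot 1: block 2 has {a, b, c, e, f} and plot 1 has {a, b, c, e, f}, leaving only d.
Block 3, plot 6: block 3 has {a, b, c, e, f} and plot 6 has {a, b, e}, leaving only d.
Block 4, plot 5: block 4 has {a, d, f} and plot 5 has {a, b, c, d, f}, leaving only e.
Block 4, plot 2: block 4 has {a, d, e, f} and plot 2 has {a, c, f}, leaving only b.
Block 6 already has {a, c, d, f} and plot 2 already has {a, b, c, f}, so block 6, plot 2 must be e.

e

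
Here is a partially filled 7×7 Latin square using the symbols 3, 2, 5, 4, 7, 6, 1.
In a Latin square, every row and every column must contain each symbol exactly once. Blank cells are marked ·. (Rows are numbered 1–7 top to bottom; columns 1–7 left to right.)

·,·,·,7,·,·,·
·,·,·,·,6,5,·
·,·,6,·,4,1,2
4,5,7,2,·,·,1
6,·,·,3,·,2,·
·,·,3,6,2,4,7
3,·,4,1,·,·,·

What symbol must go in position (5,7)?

5

Row 2, column 4: row 2 has {5, 6} and column 4 has {3, 2, 7, 6, 1}, leaving only 4.
Row 2, column 7: row 2 has {5, 4, 6} and column 7 has {2, 7, 1}, leaving only 3.
Row 3, column 4: row 3 has {2, 4, 6, 1} and column 4 has {3, 2, 4, 7, 6, 1}, leaving only 5.
Row 3, column 1: row 3 has {2, 5, 4, 6, 1} and column 1 has {3, 4, 6}, leaving only 7.
Row 3, column 2: row 3 has {2, 5, 4, 7, 6, 1} and column 2 has {5}, leaving only 3.
Row 4, column 5: row 4 has {2, 5, 4, 7, 1} and column 5 has {2, 4, 6}, leaving only 3.
Row 4, column 6: row 4 has {3, 2, 5, 4, 7, 1} and column 6 has {2, 5, 4, 1}, leaving only 6.
Row 1, column 6: row 1 has {7} and column 6 has {2, 5, 4, 6, 1}, leaving only 3.
Row 6, column 2: row 6 has {3, 2, 4, 7, 6} and column 2 has {3, 5}, leaving only 1.
Row 6, column 1: row 6 has {3, 2, 4, 7, 6, 1} and column 1 has {3, 4, 7, 6}, leaving only 5.
Row 7, column 6: row 7 has {3, 4, 1} and column 6 has {3, 2, 5, 4, 6, 1}, leaving only 7.
Row 7, column 5: row 7 has {3, 4, 7, 1} and column 5 has {3, 2, 4, 6}, leaving only 5.
Row 1, column 5: row 1 has {3, 7} and column 5 has {3, 2, 5, 4, 6}, leaving only 1.
Row 1, column 1: row 1 has {3, 7, 1} and column 1 has {3, 5, 4, 7, 6}, leaving only 2.
Row 1, column 3: row 1 has {3, 2, 7, 1} and column 3 has {3, 4, 7, 6}, leaving only 5.
Row 2, column 1: row 2 has {3, 5, 4, 6} and column 1 has {3, 2, 5, 4, 7, 6}, leaving only 1.
Row 2, column 3: row 2 has {3, 5, 4, 6, 1} and column 3 has {3, 5, 4, 7, 6}, leaving only 2.
Row 2, column 2: row 2 has {3, 2, 5, 4, 6, 1} and column 2 has {3, 5, 1}, leaving only 7.
Row 5, column 2: row 5 has {3, 2, 6} and column 2 has {3, 5, 7, 1}, leaving only 4.
Row 5 already has {3, 2, 4, 6} and column 7 already has {3, 2, 7, 1}, so row 5, column 7 must be 5.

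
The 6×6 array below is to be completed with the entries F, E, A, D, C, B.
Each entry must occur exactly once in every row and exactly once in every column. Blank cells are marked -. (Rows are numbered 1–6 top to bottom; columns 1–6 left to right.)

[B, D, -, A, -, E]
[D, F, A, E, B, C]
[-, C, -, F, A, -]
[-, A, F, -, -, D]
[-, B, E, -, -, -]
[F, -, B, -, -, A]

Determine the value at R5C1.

Row 1, column 3: row 1 has {E, A, D, B} and column 3 has {F, E, A, B}, leaving only C.
Row 1, column 5: row 1 has {E, A, D, C, B} and column 5 has {A, B}, leaving only F.
Row 3, column 1: row 3 has {F, A, C} and column 1 has {F, D, B}, leaving only E.
Row 3, column 3: row 3 has {F, E, A, C} and column 3 has {F, E, A, C, B}, leaving only D.
Row 3, column 6: row 3 has {F, E, A, D, C} and column 6 has {E, A, D, C}, leaving only B.
Row 4, column 1: row 4 has {F, A, D} and column 1 has {F, E, D, B}, leaving only C.
Row 5 already has {E, B} and column 1 already has {F, E, D, C, B}, so row 5, column 1 must be A.

A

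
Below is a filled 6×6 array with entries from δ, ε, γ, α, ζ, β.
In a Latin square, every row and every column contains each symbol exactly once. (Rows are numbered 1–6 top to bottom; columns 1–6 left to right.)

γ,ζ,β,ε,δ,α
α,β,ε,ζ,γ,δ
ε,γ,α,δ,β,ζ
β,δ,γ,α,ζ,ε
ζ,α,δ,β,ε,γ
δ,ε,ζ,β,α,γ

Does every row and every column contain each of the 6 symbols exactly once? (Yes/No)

Every row is a permutation, but column 6 contains γ twice (at rows 5 and 6).

No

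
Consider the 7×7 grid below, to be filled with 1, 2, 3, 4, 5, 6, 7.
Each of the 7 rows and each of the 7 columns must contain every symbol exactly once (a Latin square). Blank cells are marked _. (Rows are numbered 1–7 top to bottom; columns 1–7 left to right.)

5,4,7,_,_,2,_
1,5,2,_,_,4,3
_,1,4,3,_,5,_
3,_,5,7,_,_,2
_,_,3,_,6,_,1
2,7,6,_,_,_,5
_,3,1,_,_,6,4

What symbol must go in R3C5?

2

Row 1, column 7: row 1 has {2, 4, 5, 7} and column 7 has {1, 2, 3, 4, 5}, leaving only 6.
Row 1, column 4: row 1 has {2, 4, 5, 6, 7} and column 4 has {3, 7}, leaving only 1.
Row 1, column 5: row 1 has {1, 2, 4, 5, 6, 7} and column 5 has {6}, leaving only 3.
Row 2, column 4: row 2 has {1, 2, 3, 4, 5} and column 4 has {1, 3, 7}, leaving only 6.
Row 2, column 5: row 2 has {1, 2, 3, 4, 5, 6} and column 5 has {3, 6}, leaving only 7.
Row 3 already has {1, 3, 4, 5} and column 5 already has {3, 6, 7}, so row 3, column 5 must be 2.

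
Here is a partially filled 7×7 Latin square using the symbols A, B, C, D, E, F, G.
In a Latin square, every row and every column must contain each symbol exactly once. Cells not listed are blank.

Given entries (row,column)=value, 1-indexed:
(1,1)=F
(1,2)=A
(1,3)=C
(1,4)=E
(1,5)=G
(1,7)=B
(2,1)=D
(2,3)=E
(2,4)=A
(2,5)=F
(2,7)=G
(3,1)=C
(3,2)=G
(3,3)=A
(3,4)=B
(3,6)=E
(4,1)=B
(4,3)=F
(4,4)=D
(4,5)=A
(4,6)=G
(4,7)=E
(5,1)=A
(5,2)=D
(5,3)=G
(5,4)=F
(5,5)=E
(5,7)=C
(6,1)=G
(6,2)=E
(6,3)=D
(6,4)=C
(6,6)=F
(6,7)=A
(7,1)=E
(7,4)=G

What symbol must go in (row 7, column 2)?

F

Row 1, column 6: row 1 has {A, B, C, E, F, G} and column 6 has {E, F, G}, leaving only D.
Row 3, column 5: row 3 has {A, B, C, E, G} and column 5 has {A, E, F, G}, leaving only D.
Row 3, column 7: row 3 has {A, B, C, D, E, G} and column 7 has {A, B, C, E, G}, leaving only F.
Row 4, column 2: row 4 has {A, B, D, E, F, G} and column 2 has {A, D, E, G}, leaving only C.
Row 2, column 2: row 2 has {A, D, E, F, G} and column 2 has {A, C, D, E, G}, leaving only B.
Row 7 already has {E, G} and column 2 already has {A, B, C, D, E, G}, so row 7, column 2 must be F.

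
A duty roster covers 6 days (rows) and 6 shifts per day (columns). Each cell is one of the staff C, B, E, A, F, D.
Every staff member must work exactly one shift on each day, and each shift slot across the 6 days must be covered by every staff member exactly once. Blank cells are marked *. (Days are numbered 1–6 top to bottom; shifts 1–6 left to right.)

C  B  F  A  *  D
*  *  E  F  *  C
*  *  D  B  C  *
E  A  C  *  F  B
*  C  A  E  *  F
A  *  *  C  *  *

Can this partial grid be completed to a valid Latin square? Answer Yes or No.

No day or shift among the givens repeats a symbol, and propagating forced cells runs into no contradiction.
One valid completion exists (for instance, C B F A E D / B D E F A C / F E D B C A / E A C D F B / D C A E B F / A F B C D E).

Yes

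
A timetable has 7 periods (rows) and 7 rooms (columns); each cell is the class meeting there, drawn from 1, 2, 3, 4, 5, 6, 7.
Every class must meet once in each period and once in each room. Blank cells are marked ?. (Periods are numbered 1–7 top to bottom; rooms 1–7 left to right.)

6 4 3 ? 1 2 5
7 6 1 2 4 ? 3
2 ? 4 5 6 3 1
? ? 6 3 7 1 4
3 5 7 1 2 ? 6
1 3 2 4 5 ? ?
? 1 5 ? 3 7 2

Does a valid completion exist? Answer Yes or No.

No period or room among the givens repeats a symbol, and propagating forced cells runs into no contradiction.
One valid completion exists (for instance, 6 4 3 7 1 2 5 / 7 6 1 2 4 5 3 / 2 7 4 5 6 3 1 / 5 2 6 3 7 1 4 / 3 5 7 1 2 4 6 / 1 3 2 4 5 6 7 / 4 1 5 6 3 7 2).

Yes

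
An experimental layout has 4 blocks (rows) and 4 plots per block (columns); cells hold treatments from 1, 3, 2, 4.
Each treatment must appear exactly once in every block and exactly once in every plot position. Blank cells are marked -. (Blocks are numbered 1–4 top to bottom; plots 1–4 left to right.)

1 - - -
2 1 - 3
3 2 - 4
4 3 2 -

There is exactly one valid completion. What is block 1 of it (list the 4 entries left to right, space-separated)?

1 4 3 2

Block 1, plot 2: block 1 has {1} and plot 2 has {1, 3, 2}, leaving only 4.
Block 1, plot 3: block 1 has {1, 4} and plot 3 has {2}, leaving only 3.
Block 1, plot 4: block 1 has {1, 3, 4} and plot 4 has {3, 4}, leaving only 2.
So block 1 reads: 1 4 3 2.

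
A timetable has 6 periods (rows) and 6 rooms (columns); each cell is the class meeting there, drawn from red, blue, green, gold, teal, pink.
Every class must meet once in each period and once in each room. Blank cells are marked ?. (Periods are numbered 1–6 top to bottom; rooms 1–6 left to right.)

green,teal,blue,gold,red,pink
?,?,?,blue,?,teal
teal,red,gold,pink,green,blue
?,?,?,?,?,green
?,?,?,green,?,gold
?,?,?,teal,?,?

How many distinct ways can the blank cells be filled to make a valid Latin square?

16

Period 2, room 1: eliminating its period and room leaves {red, gold, pink}.
Period 2, room 2: eliminating its period and room leaves {green, gold, pink}.
Period 2, room 3: eliminating its period and room leaves {red, green, pink}.
Period 2, room 5: eliminating its period and room leaves {gold, pink}.
Period 4, room 1: eliminating its period and room leaves {red, blue, gold, pink}.
Period 4, room 2: eliminating its period and room leaves {blue, gold, pink}.
Period 4, room 3: eliminating its period and room leaves {red, teal, pink}.
Period 4, room 4: eliminating its period and room leaves {red}.
Period 4, room 5: eliminating its period and room leaves {blue, gold, teal, pink}.
Period 5, room 1: eliminating its period and room leaves {red, blue, pink}.
Period 5, room 2: eliminating its period and room leaves {blue, pink}.
Period 5, room 3: eliminating its period and room leaves {red, teal, pink}.
Period 5, room 5: eliminating its period and room leaves {blue, teal, pink}.
Period 6, room 1: eliminating its period and room leaves {red, blue, gold, pink}.
Period 6, room 2: eliminating its period and room leaves {blue, green, gold, pink}.
Period 6, room 3: eliminating its period and room leaves {red, green, pink}.
Period 6, room 5: eliminating its period and room leaves {blue, gold, pink}.
Period 6, room 6: eliminating its period and room leaves {red}.
Enumerating the assignments across these blanks that avoid any period or room repeat gives 16 completions.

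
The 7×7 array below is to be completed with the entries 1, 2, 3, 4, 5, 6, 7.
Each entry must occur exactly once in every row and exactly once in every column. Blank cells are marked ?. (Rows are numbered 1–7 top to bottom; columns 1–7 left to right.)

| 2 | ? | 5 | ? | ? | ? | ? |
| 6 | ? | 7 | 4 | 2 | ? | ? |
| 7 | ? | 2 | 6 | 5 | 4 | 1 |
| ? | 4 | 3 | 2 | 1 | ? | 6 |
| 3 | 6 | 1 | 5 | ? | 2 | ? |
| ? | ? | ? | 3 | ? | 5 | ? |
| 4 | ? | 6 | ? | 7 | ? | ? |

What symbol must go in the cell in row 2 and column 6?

1

Row 3, column 2: row 3 has {1, 2, 4, 5, 6, 7} and column 2 has {4, 6}, leaving only 3.
Row 4, column 1: row 4 has {1, 2, 3, 4, 6} and column 1 has {2, 3, 4, 6, 7}, leaving only 5.
Row 4, column 6: row 4 has {1, 2, 3, 4, 5, 6} and column 6 has {2, 4, 5}, leaving only 7.
Row 5, column 5: row 5 has {1, 2, 3, 5, 6} and column 5 has {1, 2, 5, 7}, leaving only 4.
Row 5, column 7: row 5 has {1, 2, 3, 4, 5, 6} and column 7 has {1, 6}, leaving only 7.
Row 6, column 1: row 6 has {3, 5} and column 1 has {2, 3, 4, 5, 6, 7}, leaving only 1.
Row 6, column 3: row 6 has {1, 3, 5} and column 3 has {1, 2, 3, 5, 6, 7}, leaving only 4.
Row 6, column 5: row 6 has {1, 3, 4, 5} and column 5 has {1, 2, 4, 5, 7}, leaving only 6.
Row 1, column 5: row 1 has {2, 5} and column 5 has {1, 2, 4, 5, 6, 7}, leaving only 3.
Row 1, column 7: row 1 has {2, 3, 5} and column 7 has {1, 6, 7}, leaving only 4.
Row 6, column 7: row 6 has {1, 3, 4, 5, 6} and column 7 has {1, 4, 6, 7}, leaving only 2.
Row 6, column 2: row 6 has {1, 2, 3, 4, 5, 6} and column 2 has {3, 4, 6}, leaving only 7.
Row 1, column 2: row 1 has {2, 3, 4, 5} and column 2 has {3, 4, 6, 7}, leaving only 1.
Row 1, column 4: row 1 has {1, 2, 3, 4, 5} and column 4 has {2, 3, 4, 5, 6}, leaving only 7.
Row 1, column 6: row 1 has {1, 2, 3, 4, 5, 7} and column 6 has {2, 4, 5, 7}, leaving only 6.
Row 2, column 2: row 2 has {2, 4, 6, 7} and column 2 has {1, 3, 4, 6, 7}, leaving only 5.
Row 2, column 7: row 2 has {2, 4, 5, 6, 7} and column 7 has {1, 2, 4, 6, 7}, leaving only 3.
Row 2 already has {2, 3, 4, 5, 6, 7} and column 6 already has {2, 4, 5, 6, 7}, so row 2, column 6 must be 1.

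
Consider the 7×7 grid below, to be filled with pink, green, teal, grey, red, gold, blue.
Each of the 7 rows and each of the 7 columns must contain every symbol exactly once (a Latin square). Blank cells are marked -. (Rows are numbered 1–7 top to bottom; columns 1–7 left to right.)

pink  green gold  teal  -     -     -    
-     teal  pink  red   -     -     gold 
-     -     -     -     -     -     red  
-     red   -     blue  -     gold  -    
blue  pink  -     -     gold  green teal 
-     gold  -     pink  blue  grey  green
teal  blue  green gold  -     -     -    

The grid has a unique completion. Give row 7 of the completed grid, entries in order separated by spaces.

Row 2, column 6: row 2 has {pink, teal, red, gold} and column 6 has {green, grey, gold}, leaving only blue.
Row 1, column 6: row 1 has {pink, green, teal, gold} and column 6 has {green, grey, gold, blue}, leaving only red.
Row 7, column 6: row 7 has {green, teal, gold, blue} and column 6 has {green, grey, red, gold, blue}, leaving only pink.
Row 7, column 7: row 7 has {pink, green, teal, gold, blue} and column 7 has {green, teal, red, gold}, leaving only grey.
Row 7, column 5: row 7 has {pink, green, teal, grey, gold, blue} and column 5 has {gold, blue}, leaving only red.
So row 7 reads: teal blue green gold red pink grey.

teal blue green gold red pink grey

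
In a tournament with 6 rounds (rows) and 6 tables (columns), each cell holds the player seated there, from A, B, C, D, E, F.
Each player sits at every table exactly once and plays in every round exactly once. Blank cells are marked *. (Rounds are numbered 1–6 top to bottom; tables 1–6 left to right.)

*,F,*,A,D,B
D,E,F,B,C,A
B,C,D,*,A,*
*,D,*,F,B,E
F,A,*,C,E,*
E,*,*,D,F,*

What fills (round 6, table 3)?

A

Round 1, table 1: round 1 has {A, B, D, F} and table 1 has {B, D, E, F}, leaving only C.
Round 1, table 3: round 1 has {A, B, C, D, F} and table 3 has {D, F}, leaving only E.
Round 3, table 4: round 3 has {A, B, C, D} and table 4 has {A, B, C, D, F}, leaving only E.
Round 3, table 6: round 3 has {A, B, C, D, E} and table 6 has {A, B, E}, leaving only F.
Round 4, table 1: round 4 has {B, D, E, F} and table 1 has {B, C, D, E, F}, leaving only A.
Round 4, table 3: round 4 has {A, B, D, E, F} and table 3 has {D, E, F}, leaving only C.
Round 5, table 3: round 5 has {A, C, E, F} and table 3 has {C, D, E, F}, leaving only B.
Round 6 already has {D, E, F} and table 3 already has {B, C, D, E, F}, so round 6, table 3 must be A.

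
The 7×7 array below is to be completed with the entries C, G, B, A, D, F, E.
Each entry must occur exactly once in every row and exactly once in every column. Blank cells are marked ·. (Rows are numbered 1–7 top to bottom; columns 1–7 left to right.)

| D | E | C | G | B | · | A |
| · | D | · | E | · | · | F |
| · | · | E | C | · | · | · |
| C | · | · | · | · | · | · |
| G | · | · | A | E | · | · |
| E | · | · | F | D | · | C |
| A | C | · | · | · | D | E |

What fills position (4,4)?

D

Row 1, column 6: row 1 has {C, G, B, A, D, E} and column 6 has {D}, leaving only F.
Row 2, column 1: row 2 has {D, F, E} and column 1 has {C, G, A, D, E}, leaving only B.
Row 3, column 1: row 3 has {C, E} and column 1 has {C, G, B, A, D, E}, leaving only F.
Row 7, column 4: row 7 has {C, A, D, E} and column 4 has {C, G, A, F, E}, leaving only B.
Row 4 already has {C} and column 4 already has {C, G, B, A, F, E}, so row 4, column 4 must be D.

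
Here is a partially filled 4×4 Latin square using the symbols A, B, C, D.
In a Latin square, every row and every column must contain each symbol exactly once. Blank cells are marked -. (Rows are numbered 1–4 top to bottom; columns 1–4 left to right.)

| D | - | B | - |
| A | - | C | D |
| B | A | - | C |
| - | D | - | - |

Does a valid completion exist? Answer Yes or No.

No row or column among the givens repeats a symbol, and propagating forced cells runs into no contradiction.
One valid completion exists (for instance, D C B A / A B C D / B A D C / C D A B).

Yes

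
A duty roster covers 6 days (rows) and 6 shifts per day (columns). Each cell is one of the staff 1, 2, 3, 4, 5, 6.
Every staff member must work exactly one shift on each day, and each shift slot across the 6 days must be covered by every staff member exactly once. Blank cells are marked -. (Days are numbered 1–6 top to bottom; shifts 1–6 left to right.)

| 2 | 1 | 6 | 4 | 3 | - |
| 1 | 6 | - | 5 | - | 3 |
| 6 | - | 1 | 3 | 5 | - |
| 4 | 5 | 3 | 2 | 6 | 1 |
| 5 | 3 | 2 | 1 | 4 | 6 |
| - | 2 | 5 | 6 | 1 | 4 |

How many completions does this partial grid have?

Day 1, shift 6: eliminating its day and shift leaves {5}.
Day 2, shift 3: eliminating its day and shift leaves {4}.
Day 2, shift 5: eliminating its day and shift leaves {2}.
Day 3, shift 2: eliminating its day and shift leaves {4}.
Day 3, shift 6: eliminating its day and shift leaves {2}.
Day 6, shift 1: eliminating its day and shift leaves {3}.
Only one assignment across all blanks avoids any day or shift repeat, giving 1 completion.

1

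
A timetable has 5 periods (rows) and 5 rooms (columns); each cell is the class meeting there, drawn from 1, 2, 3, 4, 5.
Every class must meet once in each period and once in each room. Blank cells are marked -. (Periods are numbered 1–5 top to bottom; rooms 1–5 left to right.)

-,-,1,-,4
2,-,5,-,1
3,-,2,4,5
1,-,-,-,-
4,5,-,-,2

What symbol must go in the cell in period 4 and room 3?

Period 1, room 1: period 1 has {1, 4} and room 1 has {1, 2, 3, 4}, leaving only 5.
Period 2, room 4: period 2 has {1, 2, 5} and room 4 has {4}, leaving only 3.
Period 1, room 4: period 1 has {1, 4, 5} and room 4 has {3, 4}, leaving only 2.
Period 1, room 2: period 1 has {1, 2, 4, 5} and room 2 has {5}, leaving only 3.
Period 2, room 2: period 2 has {1, 2, 3, 5} and room 2 has {3, 5}, leaving only 4.
Period 3, room 2: period 3 has {2, 3, 4, 5} and room 2 has {3, 4, 5}, leaving only 1.
Period 4, room 2: period 4 has {1} and room 2 has {1, 3, 4, 5}, leaving only 2.
Period 4, room 4: period 4 has {1, 2} and room 4 has {2, 3, 4}, leaving only 5.
Period 4, room 5: period 4 has {1, 2, 5} and room 5 has {1, 2, 4, 5}, leaving only 3.
Period 4 already has {1, 2, 3, 5} and room 3 already has {1, 2, 5}, so period 4, room 3 must be 4.

4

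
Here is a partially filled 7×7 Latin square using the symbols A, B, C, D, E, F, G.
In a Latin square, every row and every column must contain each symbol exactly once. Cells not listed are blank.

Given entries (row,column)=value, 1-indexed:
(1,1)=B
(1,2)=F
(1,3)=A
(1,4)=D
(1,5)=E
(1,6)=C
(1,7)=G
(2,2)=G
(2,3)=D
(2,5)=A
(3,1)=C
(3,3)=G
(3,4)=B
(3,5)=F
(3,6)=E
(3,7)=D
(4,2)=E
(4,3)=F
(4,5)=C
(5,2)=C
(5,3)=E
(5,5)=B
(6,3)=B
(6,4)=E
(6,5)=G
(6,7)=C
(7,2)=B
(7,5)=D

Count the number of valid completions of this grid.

Row 2, column 1: eliminating its row and column leaves {E, F}.
Row 2, column 4: eliminating its row and column leaves {C, F}.
Row 2, column 6: eliminating its row and column leaves {B, F}.
Row 2, column 7: eliminating its row and column leaves {B, E, F}.
Row 3, column 2: eliminating its row and column leaves {A}.
Row 4, column 1: eliminating its row and column leaves {A, D, G}.
Row 4, column 4: eliminating its row and column leaves {A, G}.
Row 4, column 6: eliminating its row and column leaves {A, B, D, G}.
Row 4, column 7: eliminating its row and column leaves {A, B}.
Row 5, column 1: eliminating its row and column leaves {A, D, F, G}.
Row 5, column 4: eliminating its row and column leaves {A, F, G}.
Row 5, column 6: eliminating its row and column leaves {A, D, F, G}.
Row 5, column 7: eliminating its row and column leaves {A, F}.
Row 6, column 1: eliminating its row and column leaves {A, D, F}.
Row 6, column 2: eliminating its row and column leaves {A, D}.
Row 6, column 6: eliminating its row and column leaves {A, D, F}.
Row 7, column 1: eliminating its row and column leaves {A, E, F, G}.
Row 7, column 3: eliminating its row and column leaves {C}.
Row 7, column 4: eliminating its row and column leaves {A, C, F, G}.
Row 7, column 6: eliminating its row and column leaves {A, F, G}.
Row 7, column 7: eliminating its row and column leaves {A, E, F}.
Enumerating the assignments across these blanks that avoid any row or column repeat gives 14 completions.

14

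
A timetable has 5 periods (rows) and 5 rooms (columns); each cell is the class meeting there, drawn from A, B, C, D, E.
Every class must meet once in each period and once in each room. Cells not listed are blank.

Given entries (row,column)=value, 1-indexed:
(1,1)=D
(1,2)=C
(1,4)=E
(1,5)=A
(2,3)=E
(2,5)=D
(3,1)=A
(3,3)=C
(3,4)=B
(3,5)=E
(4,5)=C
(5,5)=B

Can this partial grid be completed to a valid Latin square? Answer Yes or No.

No period or room among the givens repeats a symbol, and propagating forced cells runs into no contradiction.
One valid completion exists (for instance, D C B E A / B A E C D / A D C B E / E B A D C / C E D A B).

Yes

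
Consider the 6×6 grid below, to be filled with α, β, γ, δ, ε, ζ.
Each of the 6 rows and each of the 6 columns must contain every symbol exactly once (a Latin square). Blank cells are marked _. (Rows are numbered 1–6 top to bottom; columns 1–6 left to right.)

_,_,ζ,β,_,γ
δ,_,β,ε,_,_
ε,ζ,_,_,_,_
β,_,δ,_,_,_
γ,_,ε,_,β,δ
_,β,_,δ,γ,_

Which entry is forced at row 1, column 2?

Row 1, column 1: row 1 has {β, γ, ζ} and column 1 has {β, γ, δ, ε}, leaving only α.
Row 5, column 2: row 5 has {β, γ, δ, ε} and column 2 has {β, ζ}, leaving only α.
Row 2, column 2: row 2 has {β, δ, ε} and column 2 has {α, β, ζ}, leaving only γ.
Row 4, column 2: row 4 has {β, δ} and column 2 has {α, β, γ, ζ}, leaving only ε.
Row 1 already has {α, β, γ, ζ} and column 2 already has {α, β, γ, ε, ζ}, so row 1, column 2 must be δ.

δ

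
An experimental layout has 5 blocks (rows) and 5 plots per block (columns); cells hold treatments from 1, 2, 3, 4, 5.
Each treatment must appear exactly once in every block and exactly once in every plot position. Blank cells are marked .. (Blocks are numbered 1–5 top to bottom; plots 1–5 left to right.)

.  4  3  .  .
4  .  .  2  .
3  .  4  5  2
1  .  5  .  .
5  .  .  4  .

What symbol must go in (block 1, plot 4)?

1

Block 1 already has {3, 4} and plot 4 already has {2, 4, 5}, so block 1, plot 4 must be 1.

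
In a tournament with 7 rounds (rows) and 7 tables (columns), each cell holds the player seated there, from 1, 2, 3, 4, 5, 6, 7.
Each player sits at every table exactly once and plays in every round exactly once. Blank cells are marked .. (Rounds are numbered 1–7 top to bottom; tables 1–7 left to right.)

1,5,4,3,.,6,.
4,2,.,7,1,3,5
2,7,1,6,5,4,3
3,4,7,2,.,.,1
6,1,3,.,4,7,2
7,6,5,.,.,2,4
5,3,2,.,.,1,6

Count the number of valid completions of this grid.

Round 1, table 5: eliminating its round and table leaves {2, 7}.
Round 1, table 7: eliminating its round and table leaves {7}.
Round 2, table 3: eliminating its round and table leaves {6}.
Round 4, table 5: eliminating its round and table leaves {6}.
Round 4, table 6: eliminating its round and table leaves {5}.
Round 5, table 4: eliminating its round and table leaves {5}.
Round 6, table 4: eliminating its round and table leaves {1}.
Round 6, table 5: eliminating its round and table leaves {3}.
Round 7, table 4: eliminating its round and table leaves {4}.
Round 7, table 5: eliminating its round and table leaves {7}.
Only one assignment across all blanks avoids any round or table repeat, giving 1 completion.

1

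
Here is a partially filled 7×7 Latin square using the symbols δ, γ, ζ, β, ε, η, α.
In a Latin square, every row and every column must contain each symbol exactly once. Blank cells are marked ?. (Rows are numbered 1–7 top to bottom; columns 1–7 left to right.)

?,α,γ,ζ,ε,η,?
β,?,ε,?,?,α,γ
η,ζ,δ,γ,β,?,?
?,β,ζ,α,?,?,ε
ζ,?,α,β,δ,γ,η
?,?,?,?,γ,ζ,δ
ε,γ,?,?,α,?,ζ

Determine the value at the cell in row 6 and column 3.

Row 1, column 1: row 1 has {γ, ζ, ε, η, α} and column 1 has {ζ, β, ε, η}, leaving only δ.
Row 1, column 7: row 1 has {δ, γ, ζ, ε, η, α} and column 7 has {δ, γ, ζ, ε, η}, leaving only β.
Row 3, column 6: row 3 has {δ, γ, ζ, β, η} and column 6 has {γ, ζ, η, α}, leaving only ε.
Row 3, column 7: row 3 has {δ, γ, ζ, β, ε, η} and column 7 has {δ, γ, ζ, β, ε, η}, leaving only α.
Row 4, column 1: row 4 has {ζ, β, ε, α} and column 1 has {δ, ζ, β, ε, η}, leaving only γ.
Row 4, column 5: row 4 has {γ, ζ, β, ε, α} and column 5 has {δ, γ, β, ε, α}, leaving only η.
Row 2, column 5: row 2 has {γ, β, ε, α} and column 5 has {δ, γ, β, ε, η, α}, leaving only ζ.
Row 4, column 6: row 4 has {γ, ζ, β, ε, η, α} and column 6 has {γ, ζ, ε, η, α}, leaving only δ.
Row 5, column 2: row 5 has {δ, γ, ζ, β, η, α} and column 2 has {γ, ζ, β, α}, leaving only ε.
Row 6, column 1: row 6 has {δ, γ, ζ} and column 1 has {δ, γ, ζ, β, ε, η}, leaving only α.
Row 6, column 2: row 6 has {δ, γ, ζ, α} and column 2 has {γ, ζ, β, ε, α}, leaving only η.
Row 6 already has {δ, γ, ζ, η, α} and column 3 already has {δ, γ, ζ, ε, α}, so row 6, column 3 must be β.

β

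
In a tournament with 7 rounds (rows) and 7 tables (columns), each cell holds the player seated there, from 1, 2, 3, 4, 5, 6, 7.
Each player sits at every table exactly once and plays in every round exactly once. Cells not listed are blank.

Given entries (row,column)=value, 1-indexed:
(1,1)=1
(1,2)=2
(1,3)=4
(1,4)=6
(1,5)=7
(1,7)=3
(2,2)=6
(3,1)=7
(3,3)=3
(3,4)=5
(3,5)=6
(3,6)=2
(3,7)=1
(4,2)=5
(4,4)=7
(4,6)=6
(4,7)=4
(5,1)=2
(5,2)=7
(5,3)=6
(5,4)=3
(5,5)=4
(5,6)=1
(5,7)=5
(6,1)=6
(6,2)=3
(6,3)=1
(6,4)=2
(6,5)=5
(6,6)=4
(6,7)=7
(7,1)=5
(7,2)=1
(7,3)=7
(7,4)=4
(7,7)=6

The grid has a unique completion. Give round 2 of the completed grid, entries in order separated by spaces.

4 6 5 1 3 7 2

Round 2, table 4: round 2 has {6} and table 4 has {2, 3, 4, 5, 6, 7}, leaving only 1.
Round 2, table 7: round 2 has {1, 6} and table 7 has {1, 3, 4, 5, 6, 7}, leaving only 2.
Round 2, table 3: round 2 has {1, 2, 6} and table 3 has {1, 3, 4, 6, 7}, leaving only 5.
Round 2, table 5: round 2 has {1, 2, 5, 6} and table 5 has {4, 5, 6, 7}, leaving only 3.
Round 2, table 1: round 2 has {1, 2, 3, 5, 6} and table 1 has {1, 2, 5, 6, 7}, leaving only 4.
Round 2, table 6: round 2 has {1, 2, 3, 4, 5, 6} and table 6 has {1, 2, 4, 6}, leaving only 7.
So round 2 reads: 4 6 5 1 3 7 2.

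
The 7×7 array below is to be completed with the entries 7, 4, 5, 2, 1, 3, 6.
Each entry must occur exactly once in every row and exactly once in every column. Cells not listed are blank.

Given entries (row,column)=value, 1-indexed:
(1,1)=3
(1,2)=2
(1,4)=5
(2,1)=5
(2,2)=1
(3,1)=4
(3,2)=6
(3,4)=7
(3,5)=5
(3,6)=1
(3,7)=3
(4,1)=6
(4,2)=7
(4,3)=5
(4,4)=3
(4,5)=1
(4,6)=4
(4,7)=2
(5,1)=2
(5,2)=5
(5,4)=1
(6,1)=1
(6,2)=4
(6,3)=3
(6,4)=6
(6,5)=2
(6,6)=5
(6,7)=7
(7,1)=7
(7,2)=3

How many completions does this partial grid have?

Row 1, column 3: eliminating its row and column leaves {7, 4, 1, 6}.
Row 1, column 5: eliminating its row and column leaves {7, 4, 6}.
Row 1, column 6: eliminating its row and column leaves {7, 6}.
Row 1, column 7: eliminating its row and column leaves {4, 1, 6}.
Row 2, column 3: eliminating its row and column leaves {7, 4, 2, 6}.
Row 2, column 4: eliminating its row and column leaves {4, 2}.
Row 2, column 5: eliminating its row and column leaves {7, 4, 3, 6}.
Row 2, column 6: eliminating its row and column leaves {7, 2, 3, 6}.
Row 2, column 7: eliminating its row and column leaves {4, 6}.
Row 3, column 3: eliminating its row and column leaves {2}.
Row 5, column 3: eliminating its row and column leaves {7, 4, 6}.
Row 5, column 5: eliminating its row and column leaves {7, 4, 3, 6}.
Row 5, column 6: eliminating its row and column leaves {7, 3, 6}.
Row 5, column 7: eliminating its row and column leaves {4, 6}.
Row 7, column 3: eliminating its row and column leaves {4, 2, 1, 6}.
Row 7, column 4: eliminating its row and column leaves {4, 2}.
Row 7, column 5: eliminating its row and column leaves {4, 6}.
Row 7, column 6: eliminating its row and column leaves {2, 6}.
Row 7, column 7: eliminating its row and column leaves {4, 5, 1, 6}.
Enumerating the assignments across these blanks that avoid any row or column repeat gives 9 completions.

9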